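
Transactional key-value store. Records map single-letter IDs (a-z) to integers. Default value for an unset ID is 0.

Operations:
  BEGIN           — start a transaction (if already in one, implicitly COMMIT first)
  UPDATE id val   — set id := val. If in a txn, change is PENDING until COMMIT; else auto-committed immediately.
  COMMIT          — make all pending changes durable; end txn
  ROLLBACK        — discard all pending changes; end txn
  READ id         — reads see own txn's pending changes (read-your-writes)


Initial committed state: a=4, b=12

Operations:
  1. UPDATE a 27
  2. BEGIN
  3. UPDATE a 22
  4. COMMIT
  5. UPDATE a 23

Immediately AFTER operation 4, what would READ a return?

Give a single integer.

Initial committed: {a=4, b=12}
Op 1: UPDATE a=27 (auto-commit; committed a=27)
Op 2: BEGIN: in_txn=True, pending={}
Op 3: UPDATE a=22 (pending; pending now {a=22})
Op 4: COMMIT: merged ['a'] into committed; committed now {a=22, b=12}
After op 4: visible(a) = 22 (pending={}, committed={a=22, b=12})

Answer: 22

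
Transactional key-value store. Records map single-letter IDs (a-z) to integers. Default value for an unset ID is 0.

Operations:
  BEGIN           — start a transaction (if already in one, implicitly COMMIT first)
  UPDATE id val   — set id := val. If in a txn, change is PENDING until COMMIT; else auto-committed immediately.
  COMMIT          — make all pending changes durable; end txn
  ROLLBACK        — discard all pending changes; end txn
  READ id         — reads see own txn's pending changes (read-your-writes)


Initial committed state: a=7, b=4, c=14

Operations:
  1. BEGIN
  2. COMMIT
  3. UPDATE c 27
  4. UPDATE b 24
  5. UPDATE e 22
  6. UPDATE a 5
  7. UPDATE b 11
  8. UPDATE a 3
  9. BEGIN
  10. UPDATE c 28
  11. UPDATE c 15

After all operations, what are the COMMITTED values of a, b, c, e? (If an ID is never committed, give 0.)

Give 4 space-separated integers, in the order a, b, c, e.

Initial committed: {a=7, b=4, c=14}
Op 1: BEGIN: in_txn=True, pending={}
Op 2: COMMIT: merged [] into committed; committed now {a=7, b=4, c=14}
Op 3: UPDATE c=27 (auto-commit; committed c=27)
Op 4: UPDATE b=24 (auto-commit; committed b=24)
Op 5: UPDATE e=22 (auto-commit; committed e=22)
Op 6: UPDATE a=5 (auto-commit; committed a=5)
Op 7: UPDATE b=11 (auto-commit; committed b=11)
Op 8: UPDATE a=3 (auto-commit; committed a=3)
Op 9: BEGIN: in_txn=True, pending={}
Op 10: UPDATE c=28 (pending; pending now {c=28})
Op 11: UPDATE c=15 (pending; pending now {c=15})
Final committed: {a=3, b=11, c=27, e=22}

Answer: 3 11 27 22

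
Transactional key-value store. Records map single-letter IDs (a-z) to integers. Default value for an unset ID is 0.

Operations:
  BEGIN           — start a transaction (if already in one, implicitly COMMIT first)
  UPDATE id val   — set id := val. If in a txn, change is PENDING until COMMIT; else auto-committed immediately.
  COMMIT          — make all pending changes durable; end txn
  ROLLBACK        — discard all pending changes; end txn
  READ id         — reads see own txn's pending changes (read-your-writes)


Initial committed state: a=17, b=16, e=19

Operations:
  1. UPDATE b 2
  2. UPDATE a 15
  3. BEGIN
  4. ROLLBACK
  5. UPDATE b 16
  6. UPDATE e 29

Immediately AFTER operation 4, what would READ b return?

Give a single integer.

Initial committed: {a=17, b=16, e=19}
Op 1: UPDATE b=2 (auto-commit; committed b=2)
Op 2: UPDATE a=15 (auto-commit; committed a=15)
Op 3: BEGIN: in_txn=True, pending={}
Op 4: ROLLBACK: discarded pending []; in_txn=False
After op 4: visible(b) = 2 (pending={}, committed={a=15, b=2, e=19})

Answer: 2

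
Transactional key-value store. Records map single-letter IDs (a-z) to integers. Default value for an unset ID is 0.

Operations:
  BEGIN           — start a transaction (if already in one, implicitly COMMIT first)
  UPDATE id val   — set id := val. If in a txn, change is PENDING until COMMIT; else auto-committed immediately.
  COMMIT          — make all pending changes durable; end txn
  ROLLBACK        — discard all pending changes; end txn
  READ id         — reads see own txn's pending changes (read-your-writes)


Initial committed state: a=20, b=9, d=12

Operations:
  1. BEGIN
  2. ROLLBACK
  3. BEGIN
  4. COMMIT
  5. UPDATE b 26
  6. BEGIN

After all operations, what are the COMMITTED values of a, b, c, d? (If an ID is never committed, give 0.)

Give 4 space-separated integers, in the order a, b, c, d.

Initial committed: {a=20, b=9, d=12}
Op 1: BEGIN: in_txn=True, pending={}
Op 2: ROLLBACK: discarded pending []; in_txn=False
Op 3: BEGIN: in_txn=True, pending={}
Op 4: COMMIT: merged [] into committed; committed now {a=20, b=9, d=12}
Op 5: UPDATE b=26 (auto-commit; committed b=26)
Op 6: BEGIN: in_txn=True, pending={}
Final committed: {a=20, b=26, d=12}

Answer: 20 26 0 12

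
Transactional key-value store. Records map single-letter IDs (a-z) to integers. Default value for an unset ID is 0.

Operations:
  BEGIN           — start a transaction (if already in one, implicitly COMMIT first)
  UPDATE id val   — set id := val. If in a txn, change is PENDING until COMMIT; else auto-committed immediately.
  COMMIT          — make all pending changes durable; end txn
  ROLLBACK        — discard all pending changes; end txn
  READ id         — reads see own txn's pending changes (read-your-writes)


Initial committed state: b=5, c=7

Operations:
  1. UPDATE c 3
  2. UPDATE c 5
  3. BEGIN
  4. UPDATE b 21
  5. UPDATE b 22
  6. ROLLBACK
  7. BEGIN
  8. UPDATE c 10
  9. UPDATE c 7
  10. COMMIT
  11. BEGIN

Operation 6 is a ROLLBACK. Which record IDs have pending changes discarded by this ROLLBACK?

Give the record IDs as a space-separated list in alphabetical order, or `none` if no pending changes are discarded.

Initial committed: {b=5, c=7}
Op 1: UPDATE c=3 (auto-commit; committed c=3)
Op 2: UPDATE c=5 (auto-commit; committed c=5)
Op 3: BEGIN: in_txn=True, pending={}
Op 4: UPDATE b=21 (pending; pending now {b=21})
Op 5: UPDATE b=22 (pending; pending now {b=22})
Op 6: ROLLBACK: discarded pending ['b']; in_txn=False
Op 7: BEGIN: in_txn=True, pending={}
Op 8: UPDATE c=10 (pending; pending now {c=10})
Op 9: UPDATE c=7 (pending; pending now {c=7})
Op 10: COMMIT: merged ['c'] into committed; committed now {b=5, c=7}
Op 11: BEGIN: in_txn=True, pending={}
ROLLBACK at op 6 discards: ['b']

Answer: b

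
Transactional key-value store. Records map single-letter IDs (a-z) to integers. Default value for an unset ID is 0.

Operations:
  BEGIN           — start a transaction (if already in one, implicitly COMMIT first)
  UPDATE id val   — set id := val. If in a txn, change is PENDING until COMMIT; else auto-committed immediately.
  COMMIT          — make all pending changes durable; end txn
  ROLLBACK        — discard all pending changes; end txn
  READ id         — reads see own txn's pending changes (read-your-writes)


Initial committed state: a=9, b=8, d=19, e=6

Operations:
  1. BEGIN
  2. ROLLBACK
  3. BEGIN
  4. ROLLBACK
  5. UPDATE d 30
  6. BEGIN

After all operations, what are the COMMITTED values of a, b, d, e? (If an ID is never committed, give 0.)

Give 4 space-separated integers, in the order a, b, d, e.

Initial committed: {a=9, b=8, d=19, e=6}
Op 1: BEGIN: in_txn=True, pending={}
Op 2: ROLLBACK: discarded pending []; in_txn=False
Op 3: BEGIN: in_txn=True, pending={}
Op 4: ROLLBACK: discarded pending []; in_txn=False
Op 5: UPDATE d=30 (auto-commit; committed d=30)
Op 6: BEGIN: in_txn=True, pending={}
Final committed: {a=9, b=8, d=30, e=6}

Answer: 9 8 30 6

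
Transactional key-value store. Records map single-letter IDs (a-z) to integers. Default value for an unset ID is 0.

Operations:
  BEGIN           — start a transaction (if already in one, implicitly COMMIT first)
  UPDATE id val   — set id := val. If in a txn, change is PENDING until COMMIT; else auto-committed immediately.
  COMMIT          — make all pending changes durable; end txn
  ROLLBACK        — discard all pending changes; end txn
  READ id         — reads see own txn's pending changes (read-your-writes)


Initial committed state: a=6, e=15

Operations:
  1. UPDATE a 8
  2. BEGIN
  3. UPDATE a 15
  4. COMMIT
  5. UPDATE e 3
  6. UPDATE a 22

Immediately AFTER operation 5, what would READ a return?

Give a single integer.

Initial committed: {a=6, e=15}
Op 1: UPDATE a=8 (auto-commit; committed a=8)
Op 2: BEGIN: in_txn=True, pending={}
Op 3: UPDATE a=15 (pending; pending now {a=15})
Op 4: COMMIT: merged ['a'] into committed; committed now {a=15, e=15}
Op 5: UPDATE e=3 (auto-commit; committed e=3)
After op 5: visible(a) = 15 (pending={}, committed={a=15, e=3})

Answer: 15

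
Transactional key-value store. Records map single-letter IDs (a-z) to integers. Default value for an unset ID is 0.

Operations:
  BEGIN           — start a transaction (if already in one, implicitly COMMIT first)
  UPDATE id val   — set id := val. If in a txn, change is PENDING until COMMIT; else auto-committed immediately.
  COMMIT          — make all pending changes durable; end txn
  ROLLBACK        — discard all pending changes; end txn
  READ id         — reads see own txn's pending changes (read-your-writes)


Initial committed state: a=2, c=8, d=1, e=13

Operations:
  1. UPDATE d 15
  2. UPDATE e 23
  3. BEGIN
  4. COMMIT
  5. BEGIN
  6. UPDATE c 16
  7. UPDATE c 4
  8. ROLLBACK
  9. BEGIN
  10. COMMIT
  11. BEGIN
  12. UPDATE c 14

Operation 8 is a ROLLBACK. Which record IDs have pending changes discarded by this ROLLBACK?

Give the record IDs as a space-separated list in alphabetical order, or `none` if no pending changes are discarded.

Answer: c

Derivation:
Initial committed: {a=2, c=8, d=1, e=13}
Op 1: UPDATE d=15 (auto-commit; committed d=15)
Op 2: UPDATE e=23 (auto-commit; committed e=23)
Op 3: BEGIN: in_txn=True, pending={}
Op 4: COMMIT: merged [] into committed; committed now {a=2, c=8, d=15, e=23}
Op 5: BEGIN: in_txn=True, pending={}
Op 6: UPDATE c=16 (pending; pending now {c=16})
Op 7: UPDATE c=4 (pending; pending now {c=4})
Op 8: ROLLBACK: discarded pending ['c']; in_txn=False
Op 9: BEGIN: in_txn=True, pending={}
Op 10: COMMIT: merged [] into committed; committed now {a=2, c=8, d=15, e=23}
Op 11: BEGIN: in_txn=True, pending={}
Op 12: UPDATE c=14 (pending; pending now {c=14})
ROLLBACK at op 8 discards: ['c']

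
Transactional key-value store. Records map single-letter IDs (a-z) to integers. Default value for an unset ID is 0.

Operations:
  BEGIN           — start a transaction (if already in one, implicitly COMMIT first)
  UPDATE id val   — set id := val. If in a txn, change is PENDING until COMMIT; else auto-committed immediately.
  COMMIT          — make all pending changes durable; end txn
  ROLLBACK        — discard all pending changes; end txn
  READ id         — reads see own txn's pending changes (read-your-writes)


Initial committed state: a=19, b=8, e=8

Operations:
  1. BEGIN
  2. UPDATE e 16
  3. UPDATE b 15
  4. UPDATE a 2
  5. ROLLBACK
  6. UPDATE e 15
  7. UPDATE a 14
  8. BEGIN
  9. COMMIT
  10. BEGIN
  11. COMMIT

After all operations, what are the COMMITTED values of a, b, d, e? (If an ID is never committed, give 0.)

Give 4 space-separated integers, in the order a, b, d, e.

Answer: 14 8 0 15

Derivation:
Initial committed: {a=19, b=8, e=8}
Op 1: BEGIN: in_txn=True, pending={}
Op 2: UPDATE e=16 (pending; pending now {e=16})
Op 3: UPDATE b=15 (pending; pending now {b=15, e=16})
Op 4: UPDATE a=2 (pending; pending now {a=2, b=15, e=16})
Op 5: ROLLBACK: discarded pending ['a', 'b', 'e']; in_txn=False
Op 6: UPDATE e=15 (auto-commit; committed e=15)
Op 7: UPDATE a=14 (auto-commit; committed a=14)
Op 8: BEGIN: in_txn=True, pending={}
Op 9: COMMIT: merged [] into committed; committed now {a=14, b=8, e=15}
Op 10: BEGIN: in_txn=True, pending={}
Op 11: COMMIT: merged [] into committed; committed now {a=14, b=8, e=15}
Final committed: {a=14, b=8, e=15}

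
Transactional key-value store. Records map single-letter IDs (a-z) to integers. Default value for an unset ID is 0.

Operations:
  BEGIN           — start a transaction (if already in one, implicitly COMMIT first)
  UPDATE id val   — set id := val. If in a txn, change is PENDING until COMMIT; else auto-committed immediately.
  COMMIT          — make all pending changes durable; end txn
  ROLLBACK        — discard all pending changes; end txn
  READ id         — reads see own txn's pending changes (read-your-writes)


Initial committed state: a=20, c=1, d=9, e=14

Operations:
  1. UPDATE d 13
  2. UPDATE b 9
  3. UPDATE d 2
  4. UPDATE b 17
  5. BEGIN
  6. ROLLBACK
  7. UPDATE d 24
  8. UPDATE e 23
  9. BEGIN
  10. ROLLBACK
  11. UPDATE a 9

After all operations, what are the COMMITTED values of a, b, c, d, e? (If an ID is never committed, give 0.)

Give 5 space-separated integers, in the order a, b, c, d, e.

Initial committed: {a=20, c=1, d=9, e=14}
Op 1: UPDATE d=13 (auto-commit; committed d=13)
Op 2: UPDATE b=9 (auto-commit; committed b=9)
Op 3: UPDATE d=2 (auto-commit; committed d=2)
Op 4: UPDATE b=17 (auto-commit; committed b=17)
Op 5: BEGIN: in_txn=True, pending={}
Op 6: ROLLBACK: discarded pending []; in_txn=False
Op 7: UPDATE d=24 (auto-commit; committed d=24)
Op 8: UPDATE e=23 (auto-commit; committed e=23)
Op 9: BEGIN: in_txn=True, pending={}
Op 10: ROLLBACK: discarded pending []; in_txn=False
Op 11: UPDATE a=9 (auto-commit; committed a=9)
Final committed: {a=9, b=17, c=1, d=24, e=23}

Answer: 9 17 1 24 23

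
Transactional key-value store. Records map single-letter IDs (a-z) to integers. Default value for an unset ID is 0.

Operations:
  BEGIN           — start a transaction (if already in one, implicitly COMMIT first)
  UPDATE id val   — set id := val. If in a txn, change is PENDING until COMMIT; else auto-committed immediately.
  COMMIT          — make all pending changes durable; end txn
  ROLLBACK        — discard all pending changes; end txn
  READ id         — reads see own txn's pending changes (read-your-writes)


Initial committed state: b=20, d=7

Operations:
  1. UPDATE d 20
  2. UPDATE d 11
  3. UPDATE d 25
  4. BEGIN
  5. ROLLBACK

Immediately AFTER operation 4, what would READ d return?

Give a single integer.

Initial committed: {b=20, d=7}
Op 1: UPDATE d=20 (auto-commit; committed d=20)
Op 2: UPDATE d=11 (auto-commit; committed d=11)
Op 3: UPDATE d=25 (auto-commit; committed d=25)
Op 4: BEGIN: in_txn=True, pending={}
After op 4: visible(d) = 25 (pending={}, committed={b=20, d=25})

Answer: 25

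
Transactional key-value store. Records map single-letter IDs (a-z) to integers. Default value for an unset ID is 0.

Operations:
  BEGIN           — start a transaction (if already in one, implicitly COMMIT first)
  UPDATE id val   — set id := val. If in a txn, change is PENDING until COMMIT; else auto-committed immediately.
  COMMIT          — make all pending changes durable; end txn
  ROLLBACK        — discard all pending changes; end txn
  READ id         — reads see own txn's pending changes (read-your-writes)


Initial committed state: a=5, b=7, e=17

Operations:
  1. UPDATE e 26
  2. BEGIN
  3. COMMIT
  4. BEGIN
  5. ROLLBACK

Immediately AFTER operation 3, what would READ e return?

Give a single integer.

Initial committed: {a=5, b=7, e=17}
Op 1: UPDATE e=26 (auto-commit; committed e=26)
Op 2: BEGIN: in_txn=True, pending={}
Op 3: COMMIT: merged [] into committed; committed now {a=5, b=7, e=26}
After op 3: visible(e) = 26 (pending={}, committed={a=5, b=7, e=26})

Answer: 26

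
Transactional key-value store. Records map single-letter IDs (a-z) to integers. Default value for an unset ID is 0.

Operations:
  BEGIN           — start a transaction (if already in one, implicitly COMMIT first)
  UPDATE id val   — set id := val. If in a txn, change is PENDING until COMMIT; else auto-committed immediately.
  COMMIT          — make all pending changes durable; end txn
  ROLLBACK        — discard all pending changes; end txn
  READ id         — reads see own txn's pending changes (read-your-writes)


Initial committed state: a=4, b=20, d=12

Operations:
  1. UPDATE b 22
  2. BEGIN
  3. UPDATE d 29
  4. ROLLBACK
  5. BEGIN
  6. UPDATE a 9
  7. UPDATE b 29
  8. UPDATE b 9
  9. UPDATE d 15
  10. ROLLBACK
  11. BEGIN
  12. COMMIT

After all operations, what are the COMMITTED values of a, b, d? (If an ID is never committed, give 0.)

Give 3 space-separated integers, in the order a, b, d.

Initial committed: {a=4, b=20, d=12}
Op 1: UPDATE b=22 (auto-commit; committed b=22)
Op 2: BEGIN: in_txn=True, pending={}
Op 3: UPDATE d=29 (pending; pending now {d=29})
Op 4: ROLLBACK: discarded pending ['d']; in_txn=False
Op 5: BEGIN: in_txn=True, pending={}
Op 6: UPDATE a=9 (pending; pending now {a=9})
Op 7: UPDATE b=29 (pending; pending now {a=9, b=29})
Op 8: UPDATE b=9 (pending; pending now {a=9, b=9})
Op 9: UPDATE d=15 (pending; pending now {a=9, b=9, d=15})
Op 10: ROLLBACK: discarded pending ['a', 'b', 'd']; in_txn=False
Op 11: BEGIN: in_txn=True, pending={}
Op 12: COMMIT: merged [] into committed; committed now {a=4, b=22, d=12}
Final committed: {a=4, b=22, d=12}

Answer: 4 22 12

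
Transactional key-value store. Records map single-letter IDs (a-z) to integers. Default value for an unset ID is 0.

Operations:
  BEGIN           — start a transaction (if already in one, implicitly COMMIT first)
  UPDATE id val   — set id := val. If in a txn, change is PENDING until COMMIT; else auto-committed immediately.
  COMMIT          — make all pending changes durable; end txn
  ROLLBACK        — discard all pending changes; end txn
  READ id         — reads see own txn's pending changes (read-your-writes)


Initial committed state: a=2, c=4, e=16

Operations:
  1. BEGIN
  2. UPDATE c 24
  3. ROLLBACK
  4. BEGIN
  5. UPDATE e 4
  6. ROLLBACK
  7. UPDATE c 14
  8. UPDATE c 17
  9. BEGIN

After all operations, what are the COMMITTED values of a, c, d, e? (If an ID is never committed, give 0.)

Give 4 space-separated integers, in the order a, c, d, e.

Initial committed: {a=2, c=4, e=16}
Op 1: BEGIN: in_txn=True, pending={}
Op 2: UPDATE c=24 (pending; pending now {c=24})
Op 3: ROLLBACK: discarded pending ['c']; in_txn=False
Op 4: BEGIN: in_txn=True, pending={}
Op 5: UPDATE e=4 (pending; pending now {e=4})
Op 6: ROLLBACK: discarded pending ['e']; in_txn=False
Op 7: UPDATE c=14 (auto-commit; committed c=14)
Op 8: UPDATE c=17 (auto-commit; committed c=17)
Op 9: BEGIN: in_txn=True, pending={}
Final committed: {a=2, c=17, e=16}

Answer: 2 17 0 16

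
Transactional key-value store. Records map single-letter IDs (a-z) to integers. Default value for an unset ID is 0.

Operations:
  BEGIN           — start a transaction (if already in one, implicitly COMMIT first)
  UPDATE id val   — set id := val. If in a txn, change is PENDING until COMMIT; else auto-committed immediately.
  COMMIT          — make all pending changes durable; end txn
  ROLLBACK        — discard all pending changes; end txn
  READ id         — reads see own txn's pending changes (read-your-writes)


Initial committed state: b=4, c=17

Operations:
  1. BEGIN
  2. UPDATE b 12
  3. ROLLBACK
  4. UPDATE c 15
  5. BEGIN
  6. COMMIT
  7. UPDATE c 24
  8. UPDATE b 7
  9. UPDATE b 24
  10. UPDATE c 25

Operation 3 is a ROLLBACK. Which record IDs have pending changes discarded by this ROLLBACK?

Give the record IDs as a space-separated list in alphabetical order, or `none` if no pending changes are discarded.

Initial committed: {b=4, c=17}
Op 1: BEGIN: in_txn=True, pending={}
Op 2: UPDATE b=12 (pending; pending now {b=12})
Op 3: ROLLBACK: discarded pending ['b']; in_txn=False
Op 4: UPDATE c=15 (auto-commit; committed c=15)
Op 5: BEGIN: in_txn=True, pending={}
Op 6: COMMIT: merged [] into committed; committed now {b=4, c=15}
Op 7: UPDATE c=24 (auto-commit; committed c=24)
Op 8: UPDATE b=7 (auto-commit; committed b=7)
Op 9: UPDATE b=24 (auto-commit; committed b=24)
Op 10: UPDATE c=25 (auto-commit; committed c=25)
ROLLBACK at op 3 discards: ['b']

Answer: b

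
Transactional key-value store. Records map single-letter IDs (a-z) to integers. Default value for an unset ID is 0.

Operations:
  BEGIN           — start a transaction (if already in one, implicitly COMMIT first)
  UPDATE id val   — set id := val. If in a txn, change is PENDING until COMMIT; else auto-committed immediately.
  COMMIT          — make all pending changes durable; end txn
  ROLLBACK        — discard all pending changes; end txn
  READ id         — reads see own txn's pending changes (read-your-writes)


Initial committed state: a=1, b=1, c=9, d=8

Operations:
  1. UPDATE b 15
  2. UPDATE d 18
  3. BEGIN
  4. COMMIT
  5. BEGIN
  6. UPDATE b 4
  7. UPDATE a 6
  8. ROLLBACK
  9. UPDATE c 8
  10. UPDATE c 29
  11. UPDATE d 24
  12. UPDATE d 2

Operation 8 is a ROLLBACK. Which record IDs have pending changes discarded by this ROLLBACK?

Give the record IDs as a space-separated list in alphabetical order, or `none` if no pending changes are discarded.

Initial committed: {a=1, b=1, c=9, d=8}
Op 1: UPDATE b=15 (auto-commit; committed b=15)
Op 2: UPDATE d=18 (auto-commit; committed d=18)
Op 3: BEGIN: in_txn=True, pending={}
Op 4: COMMIT: merged [] into committed; committed now {a=1, b=15, c=9, d=18}
Op 5: BEGIN: in_txn=True, pending={}
Op 6: UPDATE b=4 (pending; pending now {b=4})
Op 7: UPDATE a=6 (pending; pending now {a=6, b=4})
Op 8: ROLLBACK: discarded pending ['a', 'b']; in_txn=False
Op 9: UPDATE c=8 (auto-commit; committed c=8)
Op 10: UPDATE c=29 (auto-commit; committed c=29)
Op 11: UPDATE d=24 (auto-commit; committed d=24)
Op 12: UPDATE d=2 (auto-commit; committed d=2)
ROLLBACK at op 8 discards: ['a', 'b']

Answer: a b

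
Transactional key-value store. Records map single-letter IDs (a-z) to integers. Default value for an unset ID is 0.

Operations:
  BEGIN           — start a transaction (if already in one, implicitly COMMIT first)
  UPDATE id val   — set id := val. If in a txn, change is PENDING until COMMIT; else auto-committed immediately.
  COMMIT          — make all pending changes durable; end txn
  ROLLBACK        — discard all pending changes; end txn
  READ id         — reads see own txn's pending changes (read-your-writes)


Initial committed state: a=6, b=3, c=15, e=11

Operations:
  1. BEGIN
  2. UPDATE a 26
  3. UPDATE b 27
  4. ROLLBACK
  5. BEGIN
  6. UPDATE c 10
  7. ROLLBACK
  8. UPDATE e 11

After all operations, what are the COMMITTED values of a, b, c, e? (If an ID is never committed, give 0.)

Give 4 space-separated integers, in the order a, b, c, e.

Initial committed: {a=6, b=3, c=15, e=11}
Op 1: BEGIN: in_txn=True, pending={}
Op 2: UPDATE a=26 (pending; pending now {a=26})
Op 3: UPDATE b=27 (pending; pending now {a=26, b=27})
Op 4: ROLLBACK: discarded pending ['a', 'b']; in_txn=False
Op 5: BEGIN: in_txn=True, pending={}
Op 6: UPDATE c=10 (pending; pending now {c=10})
Op 7: ROLLBACK: discarded pending ['c']; in_txn=False
Op 8: UPDATE e=11 (auto-commit; committed e=11)
Final committed: {a=6, b=3, c=15, e=11}

Answer: 6 3 15 11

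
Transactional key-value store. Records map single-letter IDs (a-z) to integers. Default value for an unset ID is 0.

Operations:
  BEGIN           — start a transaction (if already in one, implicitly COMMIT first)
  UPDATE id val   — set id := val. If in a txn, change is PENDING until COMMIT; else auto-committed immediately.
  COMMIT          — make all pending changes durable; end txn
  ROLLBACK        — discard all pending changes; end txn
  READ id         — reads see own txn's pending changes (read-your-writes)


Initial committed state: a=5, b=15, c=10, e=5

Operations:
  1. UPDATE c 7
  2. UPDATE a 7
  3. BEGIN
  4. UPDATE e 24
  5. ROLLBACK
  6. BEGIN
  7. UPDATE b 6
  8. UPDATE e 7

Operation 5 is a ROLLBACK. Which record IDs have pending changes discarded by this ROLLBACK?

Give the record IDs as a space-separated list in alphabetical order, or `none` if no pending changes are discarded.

Answer: e

Derivation:
Initial committed: {a=5, b=15, c=10, e=5}
Op 1: UPDATE c=7 (auto-commit; committed c=7)
Op 2: UPDATE a=7 (auto-commit; committed a=7)
Op 3: BEGIN: in_txn=True, pending={}
Op 4: UPDATE e=24 (pending; pending now {e=24})
Op 5: ROLLBACK: discarded pending ['e']; in_txn=False
Op 6: BEGIN: in_txn=True, pending={}
Op 7: UPDATE b=6 (pending; pending now {b=6})
Op 8: UPDATE e=7 (pending; pending now {b=6, e=7})
ROLLBACK at op 5 discards: ['e']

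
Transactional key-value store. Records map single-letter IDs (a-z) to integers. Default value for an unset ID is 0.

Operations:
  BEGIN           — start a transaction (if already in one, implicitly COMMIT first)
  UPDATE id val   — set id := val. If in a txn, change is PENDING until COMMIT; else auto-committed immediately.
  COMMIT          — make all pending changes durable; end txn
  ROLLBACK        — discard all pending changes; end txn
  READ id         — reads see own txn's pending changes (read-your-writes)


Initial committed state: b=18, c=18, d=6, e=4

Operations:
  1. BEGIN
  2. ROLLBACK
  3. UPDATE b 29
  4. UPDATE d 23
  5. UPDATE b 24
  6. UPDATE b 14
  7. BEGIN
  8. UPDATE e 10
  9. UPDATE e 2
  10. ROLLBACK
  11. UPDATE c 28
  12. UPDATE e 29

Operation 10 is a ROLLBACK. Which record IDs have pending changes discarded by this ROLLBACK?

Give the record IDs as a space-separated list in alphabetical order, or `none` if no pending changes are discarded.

Answer: e

Derivation:
Initial committed: {b=18, c=18, d=6, e=4}
Op 1: BEGIN: in_txn=True, pending={}
Op 2: ROLLBACK: discarded pending []; in_txn=False
Op 3: UPDATE b=29 (auto-commit; committed b=29)
Op 4: UPDATE d=23 (auto-commit; committed d=23)
Op 5: UPDATE b=24 (auto-commit; committed b=24)
Op 6: UPDATE b=14 (auto-commit; committed b=14)
Op 7: BEGIN: in_txn=True, pending={}
Op 8: UPDATE e=10 (pending; pending now {e=10})
Op 9: UPDATE e=2 (pending; pending now {e=2})
Op 10: ROLLBACK: discarded pending ['e']; in_txn=False
Op 11: UPDATE c=28 (auto-commit; committed c=28)
Op 12: UPDATE e=29 (auto-commit; committed e=29)
ROLLBACK at op 10 discards: ['e']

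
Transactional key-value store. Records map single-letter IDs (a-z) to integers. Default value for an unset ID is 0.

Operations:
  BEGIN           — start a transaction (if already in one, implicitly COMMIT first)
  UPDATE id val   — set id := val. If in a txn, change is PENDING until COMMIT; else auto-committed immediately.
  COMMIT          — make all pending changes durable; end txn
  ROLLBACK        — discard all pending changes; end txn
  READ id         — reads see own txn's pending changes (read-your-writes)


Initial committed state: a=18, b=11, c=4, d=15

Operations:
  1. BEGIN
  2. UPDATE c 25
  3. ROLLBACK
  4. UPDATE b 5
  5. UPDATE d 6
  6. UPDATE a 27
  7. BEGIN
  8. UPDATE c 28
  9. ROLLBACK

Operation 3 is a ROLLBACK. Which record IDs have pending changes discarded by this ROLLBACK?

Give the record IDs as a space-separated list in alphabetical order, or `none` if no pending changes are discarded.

Answer: c

Derivation:
Initial committed: {a=18, b=11, c=4, d=15}
Op 1: BEGIN: in_txn=True, pending={}
Op 2: UPDATE c=25 (pending; pending now {c=25})
Op 3: ROLLBACK: discarded pending ['c']; in_txn=False
Op 4: UPDATE b=5 (auto-commit; committed b=5)
Op 5: UPDATE d=6 (auto-commit; committed d=6)
Op 6: UPDATE a=27 (auto-commit; committed a=27)
Op 7: BEGIN: in_txn=True, pending={}
Op 8: UPDATE c=28 (pending; pending now {c=28})
Op 9: ROLLBACK: discarded pending ['c']; in_txn=False
ROLLBACK at op 3 discards: ['c']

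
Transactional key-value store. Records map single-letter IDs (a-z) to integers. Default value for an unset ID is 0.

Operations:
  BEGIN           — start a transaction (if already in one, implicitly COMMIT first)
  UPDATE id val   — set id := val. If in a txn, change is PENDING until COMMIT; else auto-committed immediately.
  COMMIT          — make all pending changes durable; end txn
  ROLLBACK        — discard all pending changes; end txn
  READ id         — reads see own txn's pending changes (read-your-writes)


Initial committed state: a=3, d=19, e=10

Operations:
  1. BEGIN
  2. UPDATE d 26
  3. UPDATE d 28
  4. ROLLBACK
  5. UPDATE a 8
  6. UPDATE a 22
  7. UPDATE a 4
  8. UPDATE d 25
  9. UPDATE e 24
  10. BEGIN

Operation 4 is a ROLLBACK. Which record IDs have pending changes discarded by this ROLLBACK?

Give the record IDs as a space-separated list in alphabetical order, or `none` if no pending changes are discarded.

Initial committed: {a=3, d=19, e=10}
Op 1: BEGIN: in_txn=True, pending={}
Op 2: UPDATE d=26 (pending; pending now {d=26})
Op 3: UPDATE d=28 (pending; pending now {d=28})
Op 4: ROLLBACK: discarded pending ['d']; in_txn=False
Op 5: UPDATE a=8 (auto-commit; committed a=8)
Op 6: UPDATE a=22 (auto-commit; committed a=22)
Op 7: UPDATE a=4 (auto-commit; committed a=4)
Op 8: UPDATE d=25 (auto-commit; committed d=25)
Op 9: UPDATE e=24 (auto-commit; committed e=24)
Op 10: BEGIN: in_txn=True, pending={}
ROLLBACK at op 4 discards: ['d']

Answer: d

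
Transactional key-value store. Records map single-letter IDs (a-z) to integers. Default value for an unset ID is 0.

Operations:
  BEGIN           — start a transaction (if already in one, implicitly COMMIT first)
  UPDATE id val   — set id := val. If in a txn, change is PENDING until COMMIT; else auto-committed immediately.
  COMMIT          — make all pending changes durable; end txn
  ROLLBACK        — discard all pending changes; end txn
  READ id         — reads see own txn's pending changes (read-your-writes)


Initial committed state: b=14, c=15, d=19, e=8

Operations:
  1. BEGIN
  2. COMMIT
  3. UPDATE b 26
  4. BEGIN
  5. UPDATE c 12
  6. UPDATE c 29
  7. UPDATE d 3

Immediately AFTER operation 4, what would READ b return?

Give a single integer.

Answer: 26

Derivation:
Initial committed: {b=14, c=15, d=19, e=8}
Op 1: BEGIN: in_txn=True, pending={}
Op 2: COMMIT: merged [] into committed; committed now {b=14, c=15, d=19, e=8}
Op 3: UPDATE b=26 (auto-commit; committed b=26)
Op 4: BEGIN: in_txn=True, pending={}
After op 4: visible(b) = 26 (pending={}, committed={b=26, c=15, d=19, e=8})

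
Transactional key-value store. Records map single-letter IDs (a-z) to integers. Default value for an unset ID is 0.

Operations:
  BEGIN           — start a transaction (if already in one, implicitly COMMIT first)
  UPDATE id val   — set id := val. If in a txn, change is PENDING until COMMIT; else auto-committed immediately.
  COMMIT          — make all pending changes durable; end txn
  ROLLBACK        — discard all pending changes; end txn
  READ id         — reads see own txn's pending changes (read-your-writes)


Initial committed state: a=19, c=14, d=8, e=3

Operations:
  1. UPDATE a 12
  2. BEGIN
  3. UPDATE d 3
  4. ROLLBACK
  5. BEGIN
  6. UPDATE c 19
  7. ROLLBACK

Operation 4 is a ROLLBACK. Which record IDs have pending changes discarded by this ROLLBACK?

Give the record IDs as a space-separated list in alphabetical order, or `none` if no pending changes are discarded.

Initial committed: {a=19, c=14, d=8, e=3}
Op 1: UPDATE a=12 (auto-commit; committed a=12)
Op 2: BEGIN: in_txn=True, pending={}
Op 3: UPDATE d=3 (pending; pending now {d=3})
Op 4: ROLLBACK: discarded pending ['d']; in_txn=False
Op 5: BEGIN: in_txn=True, pending={}
Op 6: UPDATE c=19 (pending; pending now {c=19})
Op 7: ROLLBACK: discarded pending ['c']; in_txn=False
ROLLBACK at op 4 discards: ['d']

Answer: d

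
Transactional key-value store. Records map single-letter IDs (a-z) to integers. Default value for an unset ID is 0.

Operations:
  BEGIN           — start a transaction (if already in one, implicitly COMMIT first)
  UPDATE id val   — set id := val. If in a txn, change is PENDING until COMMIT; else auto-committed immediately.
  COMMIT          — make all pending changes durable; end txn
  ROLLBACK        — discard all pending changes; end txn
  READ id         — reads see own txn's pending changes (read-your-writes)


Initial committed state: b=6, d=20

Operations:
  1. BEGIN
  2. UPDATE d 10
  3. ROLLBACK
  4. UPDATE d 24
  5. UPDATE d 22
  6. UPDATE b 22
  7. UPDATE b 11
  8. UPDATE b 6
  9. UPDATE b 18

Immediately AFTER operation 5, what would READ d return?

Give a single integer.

Answer: 22

Derivation:
Initial committed: {b=6, d=20}
Op 1: BEGIN: in_txn=True, pending={}
Op 2: UPDATE d=10 (pending; pending now {d=10})
Op 3: ROLLBACK: discarded pending ['d']; in_txn=False
Op 4: UPDATE d=24 (auto-commit; committed d=24)
Op 5: UPDATE d=22 (auto-commit; committed d=22)
After op 5: visible(d) = 22 (pending={}, committed={b=6, d=22})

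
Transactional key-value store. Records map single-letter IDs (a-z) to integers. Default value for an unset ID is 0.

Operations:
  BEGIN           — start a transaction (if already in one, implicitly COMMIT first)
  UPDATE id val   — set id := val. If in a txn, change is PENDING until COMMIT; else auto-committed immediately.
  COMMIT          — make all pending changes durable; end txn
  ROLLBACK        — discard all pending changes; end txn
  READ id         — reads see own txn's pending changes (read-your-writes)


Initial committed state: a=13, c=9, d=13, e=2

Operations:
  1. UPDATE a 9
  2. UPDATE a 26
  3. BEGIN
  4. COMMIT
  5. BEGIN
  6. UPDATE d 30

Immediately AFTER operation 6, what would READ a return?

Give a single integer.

Answer: 26

Derivation:
Initial committed: {a=13, c=9, d=13, e=2}
Op 1: UPDATE a=9 (auto-commit; committed a=9)
Op 2: UPDATE a=26 (auto-commit; committed a=26)
Op 3: BEGIN: in_txn=True, pending={}
Op 4: COMMIT: merged [] into committed; committed now {a=26, c=9, d=13, e=2}
Op 5: BEGIN: in_txn=True, pending={}
Op 6: UPDATE d=30 (pending; pending now {d=30})
After op 6: visible(a) = 26 (pending={d=30}, committed={a=26, c=9, d=13, e=2})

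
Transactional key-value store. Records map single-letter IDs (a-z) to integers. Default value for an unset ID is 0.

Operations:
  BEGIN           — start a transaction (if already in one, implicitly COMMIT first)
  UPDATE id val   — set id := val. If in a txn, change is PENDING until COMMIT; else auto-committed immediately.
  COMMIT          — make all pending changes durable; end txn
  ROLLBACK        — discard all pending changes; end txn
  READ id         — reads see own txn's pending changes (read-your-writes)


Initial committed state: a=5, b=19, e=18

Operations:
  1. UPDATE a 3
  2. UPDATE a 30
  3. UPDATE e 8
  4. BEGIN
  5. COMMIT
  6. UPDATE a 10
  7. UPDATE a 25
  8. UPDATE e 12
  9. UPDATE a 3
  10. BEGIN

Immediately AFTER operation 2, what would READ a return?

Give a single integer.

Initial committed: {a=5, b=19, e=18}
Op 1: UPDATE a=3 (auto-commit; committed a=3)
Op 2: UPDATE a=30 (auto-commit; committed a=30)
After op 2: visible(a) = 30 (pending={}, committed={a=30, b=19, e=18})

Answer: 30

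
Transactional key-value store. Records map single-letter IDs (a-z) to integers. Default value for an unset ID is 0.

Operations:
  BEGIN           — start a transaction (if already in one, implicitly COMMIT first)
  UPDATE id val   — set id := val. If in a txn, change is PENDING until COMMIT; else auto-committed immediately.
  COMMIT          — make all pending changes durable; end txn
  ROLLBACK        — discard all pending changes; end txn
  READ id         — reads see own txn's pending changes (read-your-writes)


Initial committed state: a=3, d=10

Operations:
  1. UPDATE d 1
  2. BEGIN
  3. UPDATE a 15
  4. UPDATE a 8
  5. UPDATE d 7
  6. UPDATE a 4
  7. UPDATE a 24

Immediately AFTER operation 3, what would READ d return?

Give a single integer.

Initial committed: {a=3, d=10}
Op 1: UPDATE d=1 (auto-commit; committed d=1)
Op 2: BEGIN: in_txn=True, pending={}
Op 3: UPDATE a=15 (pending; pending now {a=15})
After op 3: visible(d) = 1 (pending={a=15}, committed={a=3, d=1})

Answer: 1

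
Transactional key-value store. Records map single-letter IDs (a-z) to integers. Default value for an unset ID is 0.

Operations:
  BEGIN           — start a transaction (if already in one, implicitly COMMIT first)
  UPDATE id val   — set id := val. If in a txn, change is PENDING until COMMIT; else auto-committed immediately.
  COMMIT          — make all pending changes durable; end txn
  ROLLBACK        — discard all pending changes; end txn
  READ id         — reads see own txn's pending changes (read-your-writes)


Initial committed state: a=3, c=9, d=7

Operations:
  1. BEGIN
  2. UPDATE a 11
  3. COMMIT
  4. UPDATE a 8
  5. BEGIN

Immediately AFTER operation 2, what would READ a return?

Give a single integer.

Initial committed: {a=3, c=9, d=7}
Op 1: BEGIN: in_txn=True, pending={}
Op 2: UPDATE a=11 (pending; pending now {a=11})
After op 2: visible(a) = 11 (pending={a=11}, committed={a=3, c=9, d=7})

Answer: 11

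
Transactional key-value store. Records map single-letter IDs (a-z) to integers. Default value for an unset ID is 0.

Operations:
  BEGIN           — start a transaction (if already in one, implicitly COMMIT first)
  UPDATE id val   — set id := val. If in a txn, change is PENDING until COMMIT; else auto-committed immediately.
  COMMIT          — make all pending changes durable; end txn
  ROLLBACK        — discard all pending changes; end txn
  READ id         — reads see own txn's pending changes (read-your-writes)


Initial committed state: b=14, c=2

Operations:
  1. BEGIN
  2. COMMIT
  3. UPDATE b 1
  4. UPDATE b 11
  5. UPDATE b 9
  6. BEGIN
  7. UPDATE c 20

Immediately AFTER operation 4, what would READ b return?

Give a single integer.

Answer: 11

Derivation:
Initial committed: {b=14, c=2}
Op 1: BEGIN: in_txn=True, pending={}
Op 2: COMMIT: merged [] into committed; committed now {b=14, c=2}
Op 3: UPDATE b=1 (auto-commit; committed b=1)
Op 4: UPDATE b=11 (auto-commit; committed b=11)
After op 4: visible(b) = 11 (pending={}, committed={b=11, c=2})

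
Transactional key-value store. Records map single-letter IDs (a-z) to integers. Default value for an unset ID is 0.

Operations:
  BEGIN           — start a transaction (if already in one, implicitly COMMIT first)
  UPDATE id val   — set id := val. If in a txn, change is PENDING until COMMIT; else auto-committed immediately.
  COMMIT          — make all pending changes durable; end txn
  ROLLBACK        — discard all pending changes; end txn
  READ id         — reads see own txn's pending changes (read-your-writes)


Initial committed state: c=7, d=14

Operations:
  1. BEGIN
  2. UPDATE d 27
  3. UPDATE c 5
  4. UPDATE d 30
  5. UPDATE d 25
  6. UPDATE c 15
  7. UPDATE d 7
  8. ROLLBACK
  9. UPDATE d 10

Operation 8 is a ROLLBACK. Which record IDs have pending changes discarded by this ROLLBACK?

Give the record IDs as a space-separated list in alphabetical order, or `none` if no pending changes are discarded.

Initial committed: {c=7, d=14}
Op 1: BEGIN: in_txn=True, pending={}
Op 2: UPDATE d=27 (pending; pending now {d=27})
Op 3: UPDATE c=5 (pending; pending now {c=5, d=27})
Op 4: UPDATE d=30 (pending; pending now {c=5, d=30})
Op 5: UPDATE d=25 (pending; pending now {c=5, d=25})
Op 6: UPDATE c=15 (pending; pending now {c=15, d=25})
Op 7: UPDATE d=7 (pending; pending now {c=15, d=7})
Op 8: ROLLBACK: discarded pending ['c', 'd']; in_txn=False
Op 9: UPDATE d=10 (auto-commit; committed d=10)
ROLLBACK at op 8 discards: ['c', 'd']

Answer: c d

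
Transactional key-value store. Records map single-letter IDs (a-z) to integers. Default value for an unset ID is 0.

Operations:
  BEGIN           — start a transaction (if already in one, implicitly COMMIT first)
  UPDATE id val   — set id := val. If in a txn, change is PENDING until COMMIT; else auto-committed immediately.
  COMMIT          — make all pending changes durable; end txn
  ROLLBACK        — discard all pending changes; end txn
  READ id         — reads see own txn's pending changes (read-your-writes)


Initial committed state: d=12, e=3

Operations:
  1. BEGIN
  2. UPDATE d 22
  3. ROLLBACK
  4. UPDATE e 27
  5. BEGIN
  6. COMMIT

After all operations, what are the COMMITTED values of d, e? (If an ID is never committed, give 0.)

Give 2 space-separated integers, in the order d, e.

Initial committed: {d=12, e=3}
Op 1: BEGIN: in_txn=True, pending={}
Op 2: UPDATE d=22 (pending; pending now {d=22})
Op 3: ROLLBACK: discarded pending ['d']; in_txn=False
Op 4: UPDATE e=27 (auto-commit; committed e=27)
Op 5: BEGIN: in_txn=True, pending={}
Op 6: COMMIT: merged [] into committed; committed now {d=12, e=27}
Final committed: {d=12, e=27}

Answer: 12 27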